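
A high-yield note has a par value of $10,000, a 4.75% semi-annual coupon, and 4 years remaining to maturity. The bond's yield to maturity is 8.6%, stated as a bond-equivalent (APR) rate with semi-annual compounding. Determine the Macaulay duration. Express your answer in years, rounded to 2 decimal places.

Periodic yield y = 0.043. Discount each cash flow and weight by its period:
  t   CF        PV=CF/(1+0.043)^t    t·PV
  1       237.50       227.7085       227.7085
  2       237.50       218.3207       436.6415
  3       237.50       209.3200       627.9599
  4       237.50       200.6903       802.7612
  5       237.50       192.4164       962.0820
  6       237.50       184.4836     1,106.9016
  7       237.50       176.8779     1,238.1450
  8    10,237.50     7,310.0348    58,480.2788
  Σ                  8,719.8522    63,882.4785
Price P = Σ PV = 8,719.8522.
Macaulay duration = Σ(t·PV) / P = 63,882.4785 / 8,719.8522 = 7.32610 half-year periods.
In years: 7.32610 / 2 = 3.66305 years.

3.66 years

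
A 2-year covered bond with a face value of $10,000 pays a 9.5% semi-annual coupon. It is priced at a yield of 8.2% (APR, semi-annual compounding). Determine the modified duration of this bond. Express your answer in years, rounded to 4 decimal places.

Periodic yield y = 0.041. First find Macaulay duration:
  t   CF        PV=CF/(1+0.041)^t    t·PV
  1       475.00       456.2920       456.2920
  2       475.00       438.3209       876.6417
  3       475.00       421.0575     1,263.1725
  4    10,475.00     8,919.7178    35,678.8711
  Σ                 10,235.3882    38,274.9774
P = 10,235.3882; Macaulay duration = 38,274.9774 / 10,235.3882 = 3.73947 half-year periods = 1.86974 years.
Modified duration = D_Mac / (1 + y) = 1.86974 / 1.041 = 1.79610 years.

1.7961 years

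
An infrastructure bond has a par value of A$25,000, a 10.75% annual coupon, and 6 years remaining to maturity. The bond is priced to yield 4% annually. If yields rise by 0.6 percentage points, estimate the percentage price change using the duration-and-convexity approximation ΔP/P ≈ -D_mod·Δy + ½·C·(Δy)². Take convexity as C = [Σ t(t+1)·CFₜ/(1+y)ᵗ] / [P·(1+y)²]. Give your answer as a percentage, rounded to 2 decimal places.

With y = 0.04:
  t   CF        PV=CF/(1+0.04)^t    t·PV        t(t+1)·PV
  1     2,687.50     2,584.1346     2,584.1346       5,168.2692
  2     2,687.50     2,484.7448     4,969.4896      14,908.4689
  3     2,687.50     2,389.1777     7,167.5331      28,670.1326
  4     2,687.50     2,297.2863     9,189.1451      45,945.7253
  5     2,687.50     2,208.9291    11,044.6455      66,267.8730
  6    27,687.50    21,881.8334   131,291.0006     919,037.0041
  Σ                 33,846.1059   166,245.9485   1,079,997.4731
P = 33,846.1059; D_Mac = 4.91182 yrs; D_mod = 4.72290 yrs; C = 29.50172.
Duration effect: -4.72290 × (+0.006) = -0.028337
Convexity effect: 0.5 × 29.50172 × (0.006)² = +0.0005310
ΔP/P ≈ -0.028337 + 0.0005310 = -0.027806 = -2.7806%.

-2.78%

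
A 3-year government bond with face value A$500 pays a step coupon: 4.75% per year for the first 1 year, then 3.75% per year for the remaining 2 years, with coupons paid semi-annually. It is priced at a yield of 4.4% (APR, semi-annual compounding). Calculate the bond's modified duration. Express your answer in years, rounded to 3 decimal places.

2.782 years

Periodic yield y = 0.022. First find Macaulay duration:
  t   CF        PV=CF/(1+0.022)^t    t·PV
  1       11.875        11.6194        11.6194
  2       11.875        11.3693        22.7385
  3        9.375         8.7825        26.3475
  4        9.375         8.5935        34.3738
  5        9.375         8.4085        42.0423
  6      509.375       447.0255     2,682.1527
  Σ                    495.7985     2,819.2743
P = 495.7985; Macaulay duration = 2,819.2743 / 495.7985 = 5.68633 half-year periods = 2.84317 years.
Modified duration = D_Mac / (1 + y) = 2.84317 / 1.022 = 2.78196 years.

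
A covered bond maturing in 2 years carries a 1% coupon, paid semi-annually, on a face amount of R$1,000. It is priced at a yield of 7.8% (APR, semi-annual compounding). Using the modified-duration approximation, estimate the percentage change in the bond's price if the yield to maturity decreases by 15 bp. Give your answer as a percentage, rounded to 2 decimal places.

+0.29%

Periodic yield y = 0.039. Modified duration first:
  t   CF        PV=CF/(1+0.039)^t    t·PV
  1         5.00         4.8123         4.8123
  2         5.00         4.6317         9.2634
  3         5.00         4.4578        13.3735
  4     1,005.00       862.3903     3,449.5613
  Σ                    876.2921     3,477.0104
P = 876.2921; D_Mac = 3.96787 half-year periods = 1.98393 yrs; D_mod = 1.98393/(1+0.039) = 1.90946 yrs.
ΔP/P ≈ -D_mod · Δy = -1.90946 × (-0.0015) = +0.002864 = +0.2864%.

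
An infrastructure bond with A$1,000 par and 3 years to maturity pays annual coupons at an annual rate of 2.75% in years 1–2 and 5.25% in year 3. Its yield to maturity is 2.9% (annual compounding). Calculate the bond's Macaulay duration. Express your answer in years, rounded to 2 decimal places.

Periodic yield y = 0.029. Discount each cash flow and weight by its year:
  t   CF        PV=CF/(1+0.029)^t    t·PV
  1        27.50        26.7250        26.7250
  2        27.50        25.9718        51.9436
  3     1,052.50       965.9975     2,897.9924
  Σ                  1,018.6942     2,976.6609
Price P = Σ PV = 1,018.6942.
Macaulay duration = Σ(t·PV) / P = 2,976.6609 / 1,018.6942 = 2.92204 years.

2.92 years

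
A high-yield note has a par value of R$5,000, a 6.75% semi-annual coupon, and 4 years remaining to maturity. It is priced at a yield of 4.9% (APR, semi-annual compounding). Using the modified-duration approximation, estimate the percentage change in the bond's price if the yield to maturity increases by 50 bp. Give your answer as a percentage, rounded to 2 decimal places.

-1.75%

Periodic yield y = 0.0245. Modified duration first:
  t   CF        PV=CF/(1+0.0245)^t    t·PV
  1       168.75       164.7145       164.7145
  2       168.75       160.7755       321.5510
  3       168.75       156.9307       470.7921
  4       168.75       153.1778       612.7113
  5       168.75       149.5147       747.5736
  6       168.75       145.9392       875.6353
  7       168.75       142.4492       997.1445
  8     5,168.75     4,258.8253    34,070.6024
  Σ                  5,332.3270    38,260.7247
P = 5,332.3270; D_Mac = 7.17524 half-year periods = 3.58762 yrs; D_mod = 3.58762/(1+0.0245) = 3.50183 yrs.
ΔP/P ≈ -D_mod · Δy = -3.50183 × (+0.005) = -0.017509 = -1.7509%.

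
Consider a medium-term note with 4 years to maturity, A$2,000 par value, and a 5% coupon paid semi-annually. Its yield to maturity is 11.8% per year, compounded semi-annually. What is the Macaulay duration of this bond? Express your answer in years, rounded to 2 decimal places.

3.62 years

Periodic yield y = 0.059. Discount each cash flow and weight by its period:
  t   CF        PV=CF/(1+0.059)^t    t·PV
  1        50.00        47.2144        47.2144
  2        50.00        44.5839        89.1678
  3        50.00        42.1000       126.3000
  4        50.00        39.7545       159.0180
  5        50.00        37.5396       187.6982
  6        50.00        35.4482       212.6892
  7        50.00        33.4733       234.3130
  8     2,050.00     1,295.9438    10,367.5507
  Σ                  1,576.0577    11,423.9512
Price P = Σ PV = 1,576.0577.
Macaulay duration = Σ(t·PV) / P = 11,423.9512 / 1,576.0577 = 7.24843 half-year periods.
In years: 7.24843 / 2 = 3.62422 years.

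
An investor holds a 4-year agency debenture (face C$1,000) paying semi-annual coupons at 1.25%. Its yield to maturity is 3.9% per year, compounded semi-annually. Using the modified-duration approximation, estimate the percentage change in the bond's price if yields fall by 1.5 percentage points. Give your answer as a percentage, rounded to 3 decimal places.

Periodic yield y = 0.0195. Modified duration first:
  t   CF        PV=CF/(1+0.0195)^t    t·PV
  1         6.25         6.1305         6.1305
  2         6.25         6.0132        12.0264
  3         6.25         5.8982        17.6946
  4         6.25         5.7854        23.1415
  5         6.25         5.6747        28.3736
  6         6.25         5.5662        33.3970
  7         6.25         5.4597        38.2180
  8     1,006.25       862.2001     6,897.6005
  Σ                    902.7279     7,056.5820
P = 902.7279; D_Mac = 7.81695 half-year periods = 3.90848 yrs; D_mod = 3.90848/(1+0.0195) = 3.83372 yrs.
ΔP/P ≈ -D_mod · Δy = -3.83372 × (-0.015) = +0.057506 = +5.7506%.

+5.751%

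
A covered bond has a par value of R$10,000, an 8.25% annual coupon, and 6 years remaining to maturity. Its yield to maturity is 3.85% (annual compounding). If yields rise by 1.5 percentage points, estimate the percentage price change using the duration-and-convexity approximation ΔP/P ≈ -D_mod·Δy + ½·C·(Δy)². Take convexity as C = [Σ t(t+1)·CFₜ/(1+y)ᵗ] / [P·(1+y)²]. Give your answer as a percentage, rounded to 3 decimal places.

With y = 0.0385:
  t   CF        PV=CF/(1+0.0385)^t    t·PV        t(t+1)·PV
  1       825.00       794.4150       794.4150       1,588.8300
  2       825.00       764.9639     1,529.9278       4,589.7835
  3       825.00       736.6046     2,209.8139       8,839.2556
  4       825.00       709.2967     2,837.1868      14,185.9342
  5       825.00       683.0012     3,415.0058      20,490.0349
  6    10,825.00     8,629.5649    51,777.3895     362,441.7262
  Σ                 12,317.8463    62,563.7389     412,135.5645
P = 12,317.8463; D_Mac = 5.07911 yrs; D_mod = 4.89082 yrs; C = 31.02361.
Duration effect: -4.89082 × (+0.015) = -0.073362
Convexity effect: 0.5 × 31.02361 × (0.015)² = +0.0034902
ΔP/P ≈ -0.073362 + 0.0034902 = -0.069872 = -6.9872%.

-6.987%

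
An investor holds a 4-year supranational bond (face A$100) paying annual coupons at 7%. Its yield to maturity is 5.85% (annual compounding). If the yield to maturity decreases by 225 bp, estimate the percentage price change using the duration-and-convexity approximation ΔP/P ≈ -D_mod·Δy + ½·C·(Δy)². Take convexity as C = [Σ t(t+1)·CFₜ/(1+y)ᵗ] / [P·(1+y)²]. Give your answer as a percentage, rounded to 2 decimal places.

+8.12%

With y = 0.0585:
  t   CF        PV=CF/(1+0.0585)^t    t·PV        t(t+1)·PV
  1         7.00         6.6131         6.6131          13.2263
  2         7.00         6.2476        12.4953          37.4859
  3         7.00         5.9024        17.7071          70.8283
  4       107.00        85.2355       340.9419       1,704.7093
  Σ                    103.9986       377.7573       1,826.2497
P = 103.9986; D_Mac = 3.63233 yrs; D_mod = 3.43158 yrs; C = 15.67296.
Duration effect: -3.43158 × (-0.0225) = +0.077211
Convexity effect: 0.5 × 15.67296 × (-0.0225)² = +0.0039672
ΔP/P ≈ +0.077211 + 0.0039672 = +0.081178 = +8.1178%.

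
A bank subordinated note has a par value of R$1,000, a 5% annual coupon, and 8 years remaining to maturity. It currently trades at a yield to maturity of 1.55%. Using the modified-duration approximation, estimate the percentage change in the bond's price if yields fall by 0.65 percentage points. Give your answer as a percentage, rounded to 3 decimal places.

Periodic yield y = 0.0155. Modified duration first:
  t   CF        PV=CF/(1+0.0155)^t    t·PV
  1        50.00        49.2368        49.2368
  2        50.00        48.4853        96.9706
  3        50.00        47.7453       143.2358
  4        50.00        47.0165       188.0660
  5        50.00        46.2989       231.4943
  6        50.00        45.5922       273.5531
  7        50.00        44.8963       314.2741
  8     1,050.00       928.4315     7,427.4522
  Σ                  1,257.7028     8,724.2829
P = 1,257.7028; D_Mac = 6.93668 yrs; D_mod = 6.93668/(1+0.0155) = 6.83080 yrs.
ΔP/P ≈ -D_mod · Δy = -6.83080 × (-0.0065) = +0.044400 = +4.4400%.

+4.440%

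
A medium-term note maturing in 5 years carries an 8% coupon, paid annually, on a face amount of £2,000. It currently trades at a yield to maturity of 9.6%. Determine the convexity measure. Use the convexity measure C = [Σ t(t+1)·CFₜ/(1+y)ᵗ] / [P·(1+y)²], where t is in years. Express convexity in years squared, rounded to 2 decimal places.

20.28

With y = 0.096:
  t   CF        PV=CF/(1+0.096)^t    t·PV        t(t+1)·PV
  1       160.00       145.9854       145.9854         291.9708
  2       160.00       133.1984       266.3967         799.1902
  3       160.00       121.5313       364.5940       1,458.3762
  4       160.00       110.8863       443.5451       2,217.7254
  5     2,160.00     1,365.8436     6,829.2181      40,975.3088
  Σ                  1,877.4450     8,049.7394      45,742.5713
P = 1,877.4450.
Convexity = Σ t(t+1)·PV / [P·(1+y)²] = 45,742.5713 / (1,877.4450 × 1.201216) = 20.28300.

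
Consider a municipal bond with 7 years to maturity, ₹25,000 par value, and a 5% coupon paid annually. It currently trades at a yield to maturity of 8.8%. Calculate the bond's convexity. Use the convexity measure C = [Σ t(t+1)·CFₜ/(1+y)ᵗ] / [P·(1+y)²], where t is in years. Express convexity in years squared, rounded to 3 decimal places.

38.037

With y = 0.088:
  t   CF        PV=CF/(1+0.088)^t    t·PV        t(t+1)·PV
  1     1,250.00     1,148.8971     1,148.8971       2,297.7941
  2     1,250.00     1,055.9716     2,111.9431       6,335.8294
  3     1,250.00       970.5621     2,911.6863      11,646.7452
  4     1,250.00       892.0608     3,568.2430      17,841.2150
  5     1,250.00       819.9088     4,099.5439      24,597.2633
  6     1,250.00       753.5926     4,521.5558      31,650.8903
  7    26,250.00    14,545.4459   101,818.1215     814,544.9720
  Σ                 20,186.4388   120,179.9906     908,914.7093
P = 20,186.4388.
Convexity = Σ t(t+1)·PV / [P·(1+y)²] = 908,914.7093 / (20,186.4388 × 1.183744) = 38.03695.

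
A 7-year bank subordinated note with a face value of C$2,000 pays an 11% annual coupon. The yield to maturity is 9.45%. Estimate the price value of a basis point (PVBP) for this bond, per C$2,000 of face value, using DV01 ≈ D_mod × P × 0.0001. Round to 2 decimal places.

Periodic yield y = 0.0945.
  t   CF        PV=CF/(1+0.0945)^t    t·PV
  1       220.00       201.0050       201.0050
  2       220.00       183.6501       367.3002
  3       220.00       167.7936       503.3808
  4       220.00       153.3062       613.2247
  5       220.00       140.0696       700.3479
  6       220.00       127.9759       767.8552
  7     2,220.00     1,179.8930     8,259.2508
  Σ                  2,153.6933    11,412.3646
P = 2,153.6933; D_Mac = 5.29897 yrs; D_mod = 4.84146 yrs.
DV01 ≈ 4.84146 × 2,153.6933 × 0.0001 = 1.042701.

C$1.04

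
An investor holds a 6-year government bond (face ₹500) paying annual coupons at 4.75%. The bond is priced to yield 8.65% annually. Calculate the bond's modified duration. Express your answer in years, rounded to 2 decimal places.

4.86 years

Periodic yield y = 0.0865. First find Macaulay duration:
  t   CF        PV=CF/(1+0.0865)^t    t·PV
  1        23.75        21.8592        21.8592
  2        23.75        20.1189        40.2378
  3        23.75        18.5172        55.5515
  4        23.75        17.0429        68.1718
  5        23.75        15.6861        78.4305
  6       523.75       318.3799     1,910.2794
  Σ                    411.6042     2,174.5302
P = 411.6042; Macaulay duration = 2,174.5302 / 411.6042 = 5.28306 years.
Modified duration = D_Mac / (1 + y) = 5.28306 / 1.0865 = 4.86246 years.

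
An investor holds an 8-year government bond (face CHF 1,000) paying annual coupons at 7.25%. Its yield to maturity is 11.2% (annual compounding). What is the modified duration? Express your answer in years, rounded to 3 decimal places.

5.504 years

Periodic yield y = 0.112. First find Macaulay duration:
  t   CF        PV=CF/(1+0.112)^t    t·PV
  1        72.50        65.1978        65.1978
  2        72.50        58.6312       117.2623
  3        72.50        52.7259       158.1776
  4        72.50        47.4153       189.6614
  5        72.50        42.6397       213.1985
  6        72.50        38.3450       230.0703
  7        72.50        34.4830       241.3807
  8     1,072.50       458.7320     3,669.8557
  Σ                    798.1699     4,884.8042
P = 798.1699; Macaulay duration = 4,884.8042 / 798.1699 = 6.12001 years.
Modified duration = D_Mac / (1 + y) = 6.12001 / 1.112 = 5.50360 years.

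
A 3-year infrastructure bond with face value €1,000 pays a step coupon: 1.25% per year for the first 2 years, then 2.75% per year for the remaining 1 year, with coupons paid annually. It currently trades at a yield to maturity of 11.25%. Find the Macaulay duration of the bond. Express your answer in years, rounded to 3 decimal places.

2.958 years

Periodic yield y = 0.1125. Discount each cash flow and weight by its year:
  t   CF        PV=CF/(1+0.1125)^t    t·PV
  1        12.50        11.2360        11.2360
  2        12.50        10.0997        20.1995
  3     1,027.50       746.2456     2,238.7367
  Σ                    767.5813     2,270.1722
Price P = Σ PV = 767.5813.
Macaulay duration = Σ(t·PV) / P = 2,270.1722 / 767.5813 = 2.95757 years.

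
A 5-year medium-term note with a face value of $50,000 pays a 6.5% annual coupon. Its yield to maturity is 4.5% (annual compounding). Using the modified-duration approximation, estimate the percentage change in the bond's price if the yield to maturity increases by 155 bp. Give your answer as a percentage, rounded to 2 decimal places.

Periodic yield y = 0.045. Modified duration first:
  t   CF        PV=CF/(1+0.045)^t    t·PV
  1     3,250.00     3,110.0478     3,110.0478
  2     3,250.00     2,976.1223     5,952.2447
  3     3,250.00     2,847.9640     8,543.8919
  4     3,250.00     2,725.3244    10,901.2975
  5    53,250.00    42,730.5182   213,652.5911
  Σ                 54,389.9767   242,160.0730
P = 54,389.9767; D_Mac = 4.45229 yrs; D_mod = 4.45229/(1+0.045) = 4.26057 yrs.
ΔP/P ≈ -D_mod · Δy = -4.26057 × (+0.0155) = -0.066039 = -6.6039%.

-6.60%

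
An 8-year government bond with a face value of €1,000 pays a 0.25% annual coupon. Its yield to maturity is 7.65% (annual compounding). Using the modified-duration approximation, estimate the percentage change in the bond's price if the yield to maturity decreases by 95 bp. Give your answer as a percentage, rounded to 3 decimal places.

+6.972%

Periodic yield y = 0.0765. Modified duration first:
  t   CF        PV=CF/(1+0.0765)^t    t·PV
  1         2.50         2.3223         2.3223
  2         2.50         2.1573         4.3146
  3         2.50         2.0040         6.0120
  4         2.50         1.8616         7.4464
  5         2.50         1.7293         8.6465
  6         2.50         1.6064         9.6384
  7         2.50         1.4923        10.4458
  8     1,002.50       555.8686     4,446.9484
  Σ                    569.0418     4,495.7745
P = 569.0418; D_Mac = 7.90061 yrs; D_mod = 7.90061/(1+0.0765) = 7.33916 yrs.
ΔP/P ≈ -D_mod · Δy = -7.33916 × (-0.0095) = +0.069722 = +6.9722%.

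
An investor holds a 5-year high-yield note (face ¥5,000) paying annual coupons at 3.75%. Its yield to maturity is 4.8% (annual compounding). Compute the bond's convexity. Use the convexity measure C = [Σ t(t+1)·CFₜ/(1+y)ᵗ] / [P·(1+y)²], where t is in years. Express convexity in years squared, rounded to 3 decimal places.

24.721

With y = 0.048:
  t   CF        PV=CF/(1+0.048)^t    t·PV        t(t+1)·PV
  1       187.50       178.9122       178.9122         357.8244
  2       187.50       170.7178       341.4355       1,024.3066
  3       187.50       162.8986       488.6959       1,954.7835
  4       187.50       155.4376       621.7505       3,108.7524
  5     5,187.50     4,103.4741    20,517.3705     123,104.2230
  Σ                  4,771.4403    22,148.1646     129,549.8899
P = 4,771.4403.
Convexity = Σ t(t+1)·PV / [P·(1+y)²] = 129,549.8899 / (4,771.4403 × 1.098304) = 24.72094.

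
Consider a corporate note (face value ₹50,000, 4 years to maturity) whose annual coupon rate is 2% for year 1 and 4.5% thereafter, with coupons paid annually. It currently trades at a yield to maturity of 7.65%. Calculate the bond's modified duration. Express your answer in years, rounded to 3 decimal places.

Periodic yield y = 0.0765. First find Macaulay duration:
  t   CF        PV=CF/(1+0.0765)^t    t·PV
  1     1,000.00       928.9364       928.9364
  2     2,250.00     1,941.5762     3,883.1525
  3     2,250.00     1,803.6008     5,410.8024
  4    52,250.00    38,907.2162   155,628.8648
  Σ                 43,581.3296   165,851.7560
P = 43,581.3296; Macaulay duration = 165,851.7560 / 43,581.3296 = 3.80557 years.
Modified duration = D_Mac / (1 + y) = 3.80557 / 1.0765 = 3.53513 years.

3.535 years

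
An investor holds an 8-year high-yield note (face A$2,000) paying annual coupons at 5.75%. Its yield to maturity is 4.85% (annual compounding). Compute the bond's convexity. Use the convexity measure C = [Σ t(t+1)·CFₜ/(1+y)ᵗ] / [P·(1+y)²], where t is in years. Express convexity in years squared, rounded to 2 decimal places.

51.21

With y = 0.0485:
  t   CF        PV=CF/(1+0.0485)^t    t·PV        t(t+1)·PV
  1       115.00       109.6805       109.6805         219.3610
  2       115.00       104.6071       209.2141         627.6423
  3       115.00        99.7683       299.3049       1,197.2195
  4       115.00        95.1534       380.6134       1,903.0671
  5       115.00        90.7519       453.7594       2,722.5566
  6       115.00        86.5540       519.3241       3,635.2687
  7       115.00        82.5503       577.8523       4,622.8183
  8     2,115.00     1,447.9811    11,583.8488     104,254.6392
  Σ                  2,117.0465    14,133.5975     119,182.5728
P = 2,117.0465.
Convexity = Σ t(t+1)·PV / [P·(1+y)²] = 119,182.5728 / (2,117.0465 × 1.099352) = 51.20890.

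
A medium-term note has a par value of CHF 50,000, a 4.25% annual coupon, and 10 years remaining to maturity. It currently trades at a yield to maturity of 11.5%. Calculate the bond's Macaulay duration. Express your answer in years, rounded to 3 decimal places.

7.733 years

Periodic yield y = 0.115. Discount each cash flow and weight by its year:
  t   CF        PV=CF/(1+0.115)^t    t·PV
  1     2,125.00     1,905.8296     1,905.8296
  2     2,125.00     1,709.2642     3,418.5284
  3     2,125.00     1,532.9724     4,598.9172
  4     2,125.00     1,374.8631     5,499.4525
  5     2,125.00     1,233.0611     6,165.3055
  6     2,125.00     1,105.8844     6,635.3064
  7     2,125.00       991.8246     6,942.7720
  8     2,125.00       889.5288     7,116.2301
  9     2,125.00       797.7836     7,180.0528
  10   52,125.00    17,550.8193   175,508.1927
  Σ                 29,091.8311   224,970.5872
Price P = Σ PV = 29,091.8311.
Macaulay duration = Σ(t·PV) / P = 224,970.5872 / 29,091.8311 = 7.73312 years.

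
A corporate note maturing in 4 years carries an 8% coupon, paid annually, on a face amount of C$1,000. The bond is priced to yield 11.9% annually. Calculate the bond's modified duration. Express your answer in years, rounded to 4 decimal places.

3.1697 years

Periodic yield y = 0.119. First find Macaulay duration:
  t   CF        PV=CF/(1+0.119)^t    t·PV
  1        80.00        71.4924        71.4924
  2        80.00        63.8895       127.7791
  3        80.00        57.0952       171.2857
  4     1,080.00       688.8163     2,755.2652
  Σ                    881.2935     3,125.8223
P = 881.2935; Macaulay duration = 3,125.8223 / 881.2935 = 3.54686 years.
Modified duration = D_Mac / (1 + y) = 3.54686 / 1.119 = 3.16967 years.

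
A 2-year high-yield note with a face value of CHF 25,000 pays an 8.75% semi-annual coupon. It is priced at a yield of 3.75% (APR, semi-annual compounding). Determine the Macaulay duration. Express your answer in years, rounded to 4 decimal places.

Periodic yield y = 0.01875. Discount each cash flow and weight by its period:
  t   CF        PV=CF/(1+0.01875)^t    t·PV
  1     1,093.75     1,073.6196     1,073.6196
  2     1,093.75     1,053.8598     2,107.7195
  3     1,093.75     1,034.4636     3,103.3907
  4    26,093.75    24,225.1241    96,900.4963
  Σ                 27,387.0670   103,185.2262
Price P = Σ PV = 27,387.0670.
Macaulay duration = Σ(t·PV) / P = 103,185.2262 / 27,387.0670 = 3.76766 half-year periods.
In years: 3.76766 / 2 = 1.88383 years.

1.8838 years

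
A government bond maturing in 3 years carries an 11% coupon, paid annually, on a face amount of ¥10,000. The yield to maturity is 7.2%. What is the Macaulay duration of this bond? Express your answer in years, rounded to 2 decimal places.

2.73 years

Periodic yield y = 0.072. Discount each cash flow and weight by its year:
  t   CF        PV=CF/(1+0.072)^t    t·PV
  1     1,100.00     1,026.1194     1,026.1194
  2     1,100.00       957.2009     1,914.4019
  3    11,100.00     9,010.2870    27,030.8609
  Σ                 10,993.6073    29,971.3822
Price P = Σ PV = 10,993.6073.
Macaulay duration = Σ(t·PV) / P = 29,971.3822 / 10,993.6073 = 2.72626 years.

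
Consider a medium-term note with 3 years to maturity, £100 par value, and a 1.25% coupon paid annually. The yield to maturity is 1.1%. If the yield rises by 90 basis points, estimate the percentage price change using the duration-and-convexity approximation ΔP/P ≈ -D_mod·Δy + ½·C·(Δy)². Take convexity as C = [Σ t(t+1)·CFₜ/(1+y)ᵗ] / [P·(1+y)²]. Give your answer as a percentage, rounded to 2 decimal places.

-2.59%

With y = 0.011:
  t   CF        PV=CF/(1+0.011)^t    t·PV        t(t+1)·PV
  1         1.25         1.2364         1.2364           2.4728
  2         1.25         1.2229         2.4459           7.3377
  3       101.25        97.9809       293.9428       1,175.7712
  Σ                    100.4403       297.6251       1,185.5817
P = 100.4403; D_Mac = 2.96320 yrs; D_mod = 2.93096 yrs; C = 11.54839.
Duration effect: -2.93096 × (+0.009) = -0.026379
Convexity effect: 0.5 × 11.54839 × (0.009)² = +0.0004677
ΔP/P ≈ -0.026379 + 0.0004677 = -0.025911 = -2.5911%.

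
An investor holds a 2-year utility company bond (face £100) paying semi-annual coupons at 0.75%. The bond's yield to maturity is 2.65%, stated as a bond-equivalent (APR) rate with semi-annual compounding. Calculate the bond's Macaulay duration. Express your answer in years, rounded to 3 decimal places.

1.989 years

Periodic yield y = 0.01325. Discount each cash flow and weight by its period:
  t   CF        PV=CF/(1+0.01325)^t    t·PV
  1        0.375         0.3701         0.3701
  2        0.375         0.3653         0.7305
  3        0.375         0.3605         1.0814
  4      100.375        95.2268       380.9071
  Σ                     96.3226       383.0892
Price P = Σ PV = 96.3226.
Macaulay duration = Σ(t·PV) / P = 383.0892 / 96.3226 = 3.97715 half-year periods.
In years: 3.97715 / 2 = 1.98857 years.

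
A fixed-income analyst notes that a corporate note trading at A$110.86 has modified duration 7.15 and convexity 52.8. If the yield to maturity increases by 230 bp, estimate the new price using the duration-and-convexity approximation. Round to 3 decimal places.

A$94.177

Duration effect: -D_mod·Δy = -7.15 × (+0.023) = -0.164450
Convexity effect: ½·C·(Δy)² = 0.5 × 52.8 × (0.023)² = +0.0139656
ΔP/P ≈ -0.164450 + 0.0139656 = -0.1504844
New price ≈ 110.86 × (1 - 0.1504844) = 94.177299416.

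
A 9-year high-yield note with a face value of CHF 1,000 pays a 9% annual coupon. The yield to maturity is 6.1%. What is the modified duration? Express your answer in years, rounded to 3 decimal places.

6.373 years

Periodic yield y = 0.061. First find Macaulay duration:
  t   CF        PV=CF/(1+0.061)^t    t·PV
  1        90.00        84.8256        84.8256
  2        90.00        79.9488       159.8975
  3        90.00        75.3523       226.0568
  4        90.00        71.0201       284.0802
  5        90.00        66.9369       334.6845
  6        90.00        63.0885       378.5310
  7        90.00        59.4614       416.2295
  8        90.00        56.0428       448.3420
  9     1,090.00       639.7172     5,757.4550
  Σ                  1,196.3935     8,090.1022
P = 1,196.3935; Macaulay duration = 8,090.1022 / 1,196.3935 = 6.76207 years.
Modified duration = D_Mac / (1 + y) = 6.76207 / 1.061 = 6.37330 years.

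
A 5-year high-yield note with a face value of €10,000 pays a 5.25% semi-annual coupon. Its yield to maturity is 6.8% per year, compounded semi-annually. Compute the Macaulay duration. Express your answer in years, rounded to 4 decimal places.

Periodic yield y = 0.034. Discount each cash flow and weight by its period:
  t   CF        PV=CF/(1+0.034)^t    t·PV
  1       262.50       253.8685       253.8685
  2       262.50       245.5208       491.0415
  3       262.50       237.4475       712.3426
  4       262.50       229.6398       918.5592
  5       262.50       222.0888     1,110.4439
  6       262.50       214.7861     1,288.7163
  7       262.50       207.7235     1,454.0642
  8       262.50       200.8931     1,607.1447
  9       262.50       194.2873     1,748.5859
  10   10,262.50     7,345.9469    73,459.4686
  Σ                  9,352.2021    83,044.2354
Price P = Σ PV = 9,352.2021.
Macaulay duration = Σ(t·PV) / P = 83,044.2354 / 9,352.2021 = 8.87965 half-year periods.
In years: 8.87965 / 2 = 4.43982 years.

4.4398 years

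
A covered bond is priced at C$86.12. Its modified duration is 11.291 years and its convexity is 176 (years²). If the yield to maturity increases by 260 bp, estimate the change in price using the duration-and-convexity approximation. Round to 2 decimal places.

-C$20.16

Duration effect: -D_mod·Δy = -11.291 × (+0.026) = -0.293566
Convexity effect: ½·C·(Δy)² = 0.5 × 176 × (0.026)² = +0.0594880
ΔP/P ≈ -0.293566 + 0.0594880 = -0.234078
ΔP ≈ 86.12 × (-0.234078) = -20.15879736.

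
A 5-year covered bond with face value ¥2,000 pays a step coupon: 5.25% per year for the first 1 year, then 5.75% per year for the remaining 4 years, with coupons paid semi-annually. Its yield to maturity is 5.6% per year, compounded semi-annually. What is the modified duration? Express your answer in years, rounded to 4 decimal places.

Periodic yield y = 0.028. First find Macaulay duration:
  t   CF        PV=CF/(1+0.028)^t    t·PV
  1        52.50        51.0700        51.0700
  2        52.50        49.6790        99.3581
  3        57.50        52.9284       158.7851
  4        57.50        51.4867       205.9470
  5        57.50        50.0844       250.4219
  6        57.50        48.7202       292.3213
  7        57.50        47.3932       331.7524
  8        57.50        46.1023       368.8187
  9        57.50        44.8466       403.6197
  10    2,057.50     1,561.0208    15,610.2083
  Σ                  2,003.3318    17,772.3023
P = 2,003.3318; Macaulay duration = 17,772.3023 / 2,003.3318 = 8.87137 half-year periods = 4.43569 years.
Modified duration = D_Mac / (1 + y) = 4.43569 / 1.028 = 4.31487 years.

4.3149 years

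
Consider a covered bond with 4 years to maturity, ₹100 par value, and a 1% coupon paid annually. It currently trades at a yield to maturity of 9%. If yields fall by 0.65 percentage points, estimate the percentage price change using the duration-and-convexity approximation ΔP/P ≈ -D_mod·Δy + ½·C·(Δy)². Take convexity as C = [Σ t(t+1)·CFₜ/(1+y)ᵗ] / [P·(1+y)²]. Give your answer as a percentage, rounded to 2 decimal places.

+2.38%

With y = 0.09:
  t   CF        PV=CF/(1+0.09)^t    t·PV        t(t+1)·PV
  1         1.00         0.9174         0.9174           1.8349
  2         1.00         0.8417         1.6834           5.0501
  3         1.00         0.7722         2.3166           9.2662
  4       101.00        71.5509       286.2038       1,431.0189
  Σ                     74.0822       291.1211       1,447.1701
P = 74.0822; D_Mac = 3.92970 yrs; D_mod = 3.60523 yrs; C = 16.44192.
Duration effect: -3.60523 × (-0.0065) = +0.023434
Convexity effect: 0.5 × 16.44192 × (-0.0065)² = +0.0003473
ΔP/P ≈ +0.023434 + 0.0003473 = +0.023781 = +2.3781%.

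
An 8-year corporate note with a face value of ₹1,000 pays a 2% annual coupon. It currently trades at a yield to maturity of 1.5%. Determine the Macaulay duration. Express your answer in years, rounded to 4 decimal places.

7.4836 years

Periodic yield y = 0.015. Discount each cash flow and weight by its year:
  t   CF        PV=CF/(1+0.015)^t    t·PV
  1        20.00        19.7044        19.7044
  2        20.00        19.4132        38.8265
  3        20.00        19.1263        57.3790
  4        20.00        18.8437        75.3747
  5        20.00        18.5652        92.8260
  6        20.00        18.2908       109.7451
  7        20.00        18.0205       126.1438
  8     1,020.00       905.4653     7,243.7228
  Σ                  1,037.4296     7,763.7223
Price P = Σ PV = 1,037.4296.
Macaulay duration = Σ(t·PV) / P = 7,763.7223 / 1,037.4296 = 7.48361 years.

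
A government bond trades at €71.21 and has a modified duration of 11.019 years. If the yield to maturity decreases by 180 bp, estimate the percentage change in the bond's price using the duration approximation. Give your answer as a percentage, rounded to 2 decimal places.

Duration approximation: ΔP/P ≈ -D_mod · Δy = -11.019 × (-0.018) = +0.198342.
As a percentage: +19.8342%.

+19.83%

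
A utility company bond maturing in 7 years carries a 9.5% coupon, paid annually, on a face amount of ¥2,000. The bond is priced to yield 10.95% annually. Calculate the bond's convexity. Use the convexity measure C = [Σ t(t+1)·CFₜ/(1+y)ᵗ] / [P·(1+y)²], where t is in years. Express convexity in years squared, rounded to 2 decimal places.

With y = 0.1095:
  t   CF        PV=CF/(1+0.1095)^t    t·PV        t(t+1)·PV
  1       190.00       171.2483       171.2483         342.4966
  2       190.00       154.3473       308.6946         926.0837
  3       190.00       139.1143       417.3428       1,669.3712
  4       190.00       125.3847       501.5386       2,507.6930
  5       190.00       113.0101       565.0503       3,390.3015
  6       190.00       101.8567       611.1404       4,277.9830
  7     2,190.00     1,058.1640     7,407.1478      59,257.1822
  Σ                  1,863.1253     9,982.1627      72,371.1112
P = 1,863.1253.
Convexity = Σ t(t+1)·PV / [P·(1+y)²] = 72,371.1112 / (1,863.1253 × 1.230990) = 31.55503.

31.56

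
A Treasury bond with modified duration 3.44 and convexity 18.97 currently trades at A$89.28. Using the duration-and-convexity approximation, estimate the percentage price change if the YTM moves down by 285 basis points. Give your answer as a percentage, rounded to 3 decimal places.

Duration effect: -D_mod·Δy = -3.44 × (-0.0285) = +0.098040
Convexity effect: ½·C·(Δy)² = 0.5 × 18.97 × (-0.0285)² = +0.00770419125
ΔP/P ≈ +0.098040 + 0.00770419125 = +0.10574419125
= +10.574419125%.

+10.574%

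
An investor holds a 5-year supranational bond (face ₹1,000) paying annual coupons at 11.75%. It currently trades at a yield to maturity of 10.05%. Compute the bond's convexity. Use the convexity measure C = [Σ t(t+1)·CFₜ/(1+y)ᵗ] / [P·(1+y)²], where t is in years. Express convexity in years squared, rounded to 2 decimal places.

18.79

With y = 0.1005:
  t   CF        PV=CF/(1+0.1005)^t    t·PV        t(t+1)·PV
  1       117.50       106.7697       106.7697         213.5393
  2       117.50        97.0192       194.0384         582.1153
  3       117.50        88.1592       264.4777       1,057.9106
  4       117.50        80.1083       320.4333       1,602.1666
  5     1,117.50       692.3047     3,461.5236      20,769.1418
  Σ                  1,064.3611     4,347.2427      24,224.8737
P = 1,064.3611.
Convexity = Σ t(t+1)·PV / [P·(1+y)²] = 24,224.8737 / (1,064.3611 × 1.211100) = 18.79284.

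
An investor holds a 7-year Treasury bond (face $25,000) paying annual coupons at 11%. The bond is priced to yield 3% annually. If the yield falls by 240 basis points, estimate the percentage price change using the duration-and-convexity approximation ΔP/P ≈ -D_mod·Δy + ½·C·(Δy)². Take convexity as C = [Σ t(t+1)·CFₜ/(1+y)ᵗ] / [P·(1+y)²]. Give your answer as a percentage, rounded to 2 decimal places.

+14.10%

With y = 0.03:
  t   CF        PV=CF/(1+0.03)^t    t·PV        t(t+1)·PV
  1     2,750.00     2,669.9029     2,669.9029       5,339.8058
  2     2,750.00     2,592.1388     5,184.2775      15,552.8325
  3     2,750.00     2,516.6396     7,549.9187      30,199.6748
  4     2,750.00     2,443.3394     9,773.3575      48,866.7876
  5     2,750.00     2,372.1742    11,860.8708      71,165.2247
  6     2,750.00     2,303.0817    13,818.4902      96,729.4316
  7    27,750.00    22,563.2894   157,943.0261   1,263,544.2086
  Σ                 37,460.5659   208,799.8437   1,531,397.9657
P = 37,460.5659; D_Mac = 5.57386 yrs; D_mod = 5.41151 yrs; C = 38.53357.
Duration effect: -5.41151 × (-0.024) = +0.129876
Convexity effect: 0.5 × 38.53357 × (-0.024)² = +0.0110977
ΔP/P ≈ +0.129876 + 0.0110977 = +0.140974 = +14.0974%.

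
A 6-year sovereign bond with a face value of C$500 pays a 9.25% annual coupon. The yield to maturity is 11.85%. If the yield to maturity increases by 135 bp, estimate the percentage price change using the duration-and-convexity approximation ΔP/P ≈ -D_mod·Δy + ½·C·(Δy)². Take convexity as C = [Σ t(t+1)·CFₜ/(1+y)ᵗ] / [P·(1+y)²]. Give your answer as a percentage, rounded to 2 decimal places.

With y = 0.1185:
  t   CF        PV=CF/(1+0.1185)^t    t·PV        t(t+1)·PV
  1        46.25        41.3500        41.3500          82.7000
  2        46.25        36.9692        73.9384         221.8151
  3        46.25        33.0525        99.1574         396.6295
  4        46.25        29.5507       118.2028         591.0140
  5        46.25        26.4199       132.0997         792.5981
  6       546.25       278.9816     1,673.8894      11,717.2261
  Σ                    446.3239     2,138.6377      13,801.9828
P = 446.3239; D_Mac = 4.79167 yrs; D_mod = 4.28402 yrs; C = 24.71835.
Duration effect: -4.28402 × (+0.0135) = -0.057834
Convexity effect: 0.5 × 24.71835 × (0.0135)² = +0.0022525
ΔP/P ≈ -0.057834 + 0.0022525 = -0.055582 = -5.5582%.

-5.56%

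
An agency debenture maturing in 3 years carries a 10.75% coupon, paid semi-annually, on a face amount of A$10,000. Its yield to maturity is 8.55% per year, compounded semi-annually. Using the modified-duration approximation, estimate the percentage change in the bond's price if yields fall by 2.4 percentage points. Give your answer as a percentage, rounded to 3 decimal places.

Periodic yield y = 0.04275. Modified duration first:
  t   CF        PV=CF/(1+0.04275)^t    t·PV
  1       537.50       515.4639       515.4639
  2       537.50       494.3313       988.6625
  3       537.50       474.0650     1,422.1949
  4       537.50       454.6296     1,818.5183
  5       537.50       435.9910     2,179.9548
  6    10,537.50     8,197.0276    49,182.1655
  Σ                 10,571.5083    56,106.9599
P = 10,571.5083; D_Mac = 5.30738 half-year periods = 2.65369 yrs; D_mod = 2.65369/(1+0.04275) = 2.54489 yrs.
ΔP/P ≈ -D_mod · Δy = -2.54489 × (-0.024) = +0.061077 = +6.1077%.

+6.108%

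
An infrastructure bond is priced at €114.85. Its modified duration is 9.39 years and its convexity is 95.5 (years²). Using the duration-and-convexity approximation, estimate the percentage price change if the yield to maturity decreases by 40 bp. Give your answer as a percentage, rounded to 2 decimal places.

+3.83%

Duration effect: -D_mod·Δy = -9.39 × (-0.004) = +0.037560
Convexity effect: ½·C·(Δy)² = 0.5 × 95.5 × (-0.004)² = +0.0007640
ΔP/P ≈ +0.037560 + 0.0007640 = +0.038324
= +3.8324%.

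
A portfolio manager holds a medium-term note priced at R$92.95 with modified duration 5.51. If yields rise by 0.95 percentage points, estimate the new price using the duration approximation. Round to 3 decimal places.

Duration approximation: ΔP/P ≈ -D_mod · Δy = -5.51 × (+0.0095) = -0.052345.
New price ≈ 92.95 × (1 - 0.052345) = 88.08453225.

R$88.085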